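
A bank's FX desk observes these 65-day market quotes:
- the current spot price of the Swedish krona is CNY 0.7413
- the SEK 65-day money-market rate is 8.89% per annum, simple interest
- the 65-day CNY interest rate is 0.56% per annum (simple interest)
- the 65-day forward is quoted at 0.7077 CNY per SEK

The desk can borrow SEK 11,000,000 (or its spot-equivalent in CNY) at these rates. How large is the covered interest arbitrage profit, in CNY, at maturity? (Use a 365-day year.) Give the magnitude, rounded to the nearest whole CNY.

T = 65/365 years.
Invest the SEK and cover forward: 11,000,000 × 1.015831507 × 0.7077 = CNY 7,907,943.53.
Convert at spot and invest in CNY: 11,000,000 × 0.7413 × 1.00099726 = CNY 8,162,431.96.
The quoted forward undervalues SEK, so borrow SEK, convert to CNY at spot, deposit the CNY at 0.56%, and buy SEK forward at 0.7077 to cover the loan.
The gap between the two covered legs is CNY 254,488.

CNY 254,488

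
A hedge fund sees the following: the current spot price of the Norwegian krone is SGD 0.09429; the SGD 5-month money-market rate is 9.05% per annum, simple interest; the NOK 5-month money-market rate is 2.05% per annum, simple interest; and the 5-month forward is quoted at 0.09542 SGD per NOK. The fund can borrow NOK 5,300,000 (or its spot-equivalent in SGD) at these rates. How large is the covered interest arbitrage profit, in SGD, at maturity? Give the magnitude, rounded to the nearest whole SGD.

SGD 8,536

T = 5/12 years.
Keep in NOK, deliver into the forward: 5,300,000·1.00854167·0.09542 = SGD 510,045.74.
Swap to SGD now, deposit: 5,300,000·0.09429·1.03770833 = SGD 518,581.25.
The quoted forward undervalues NOK, so borrow NOK, convert to SGD at spot, deposit the SGD at 9.05%, and buy NOK forward at 0.09542 to cover the loan.
Arbitrage profit = |510,045.74 − 518,581.25| = SGD 8,536.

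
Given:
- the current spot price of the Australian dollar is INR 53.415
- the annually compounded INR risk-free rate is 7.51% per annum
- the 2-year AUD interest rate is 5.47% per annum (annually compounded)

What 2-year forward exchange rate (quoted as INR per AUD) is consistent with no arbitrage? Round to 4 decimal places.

T = 2 years.
Growth of 1 INR over T: (1 + 0.0751)^2 = 1.15584001.
AUD growth factor: (1 + 0.0547)^2 = 1.11239209.
Forward (INR per AUD) = 53.415 × 1.15584001 / 1.11239209 = 55.501288.

55.5013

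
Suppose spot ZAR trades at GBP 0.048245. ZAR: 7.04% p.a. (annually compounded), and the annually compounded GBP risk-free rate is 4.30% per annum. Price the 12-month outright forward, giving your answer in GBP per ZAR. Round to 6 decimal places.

T = 1 year.
GBP growth factor: (1 + 0.0430)^1 = 1.043000.
ZAR growth factor: (1 + 0.0704)^1 = 1.070400.
CIP: F = S · (grow GBP)/(grow ZAR) = 0.048245 × 1.043000/1.070400 = 0.04701003 GBP per ZAR.

0.047010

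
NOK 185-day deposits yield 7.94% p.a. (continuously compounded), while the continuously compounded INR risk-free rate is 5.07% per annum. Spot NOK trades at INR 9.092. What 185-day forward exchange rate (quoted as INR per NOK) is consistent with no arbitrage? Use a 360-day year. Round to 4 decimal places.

T = 185/360 years.
Growth of 1 INR over T: e^(0.0507×185/360) = 1.0263965.
NOK accumulates by e^(0.0794×185/360) = 1.0416466.
Forward (INR per NOK) = 9.092 × 1.0263965 / 1.0416466 = 8.958890.

8.9589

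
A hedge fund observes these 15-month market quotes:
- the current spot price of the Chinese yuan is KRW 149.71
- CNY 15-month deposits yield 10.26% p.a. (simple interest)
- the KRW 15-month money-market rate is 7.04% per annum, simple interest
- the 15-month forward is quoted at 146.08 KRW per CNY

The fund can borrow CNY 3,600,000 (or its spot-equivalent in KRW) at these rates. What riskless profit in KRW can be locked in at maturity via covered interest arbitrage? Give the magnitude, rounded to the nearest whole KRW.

T = 15/12 years.
Route A — deposit CNY, sell forward: 3,600,000 × 1.128250 × 146.08 = KRW 593,333,136.00.
Route B — convert at spot, deposit KRW: 3,600,000 × 149.71 × 1.088000 = KRW 586,384,128.00.
The quoted forward overvalues CNY, so borrow KRW, buy CNY at spot, deposit the CNY at 10.26%, and sell the proceeds forward at 146.08.
The gap between the two covered legs is KRW 6,949,008.

KRW 6,949,008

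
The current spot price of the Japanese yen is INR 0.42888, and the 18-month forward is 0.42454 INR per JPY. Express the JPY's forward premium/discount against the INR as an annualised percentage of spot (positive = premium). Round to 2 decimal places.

T = 18/12 years.
JPY trades forward at -1.01194% vs spot over the period.
×(1/T) gives -0.67% p.a.

-0.67%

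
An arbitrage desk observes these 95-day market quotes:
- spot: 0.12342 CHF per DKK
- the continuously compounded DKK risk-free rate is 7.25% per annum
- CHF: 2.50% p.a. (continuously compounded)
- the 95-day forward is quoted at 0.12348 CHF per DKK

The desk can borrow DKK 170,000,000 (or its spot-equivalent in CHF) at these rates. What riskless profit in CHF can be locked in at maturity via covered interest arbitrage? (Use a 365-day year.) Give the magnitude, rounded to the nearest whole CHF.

T = 95/365 years.
Route A — deposit DKK, sell forward: 170,000,000 × 1.019049024 × 0.12348 = CHF 21,391,469.49.
Route B — convert at spot, deposit CHF: 170,000,000 × 0.12342 × 1.0065280648 = CHF 21,118,367.94.
The quoted forward overvalues DKK, so borrow CHF, buy DKK at spot, deposit the DKK at 7.25%, and sell the proceeds forward at 0.12348.
Arbitrage profit = |21,391,469.49 − 21,118,367.94| = CHF 273,102.

CHF 273,102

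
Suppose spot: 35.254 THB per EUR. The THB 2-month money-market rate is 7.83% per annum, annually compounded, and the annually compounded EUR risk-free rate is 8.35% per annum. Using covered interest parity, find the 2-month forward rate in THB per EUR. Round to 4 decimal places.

T = 2/12 years.
Growth of 1 THB over T: (1 + 0.0783)^(2/12) = 1.01264355.
EUR accumulates by (1 + 0.0835)^(2/12) = 1.01345582.
Forward (THB per EUR) = 35.254 × 1.01264355 / 1.01345582 = 35.225744.

35.2257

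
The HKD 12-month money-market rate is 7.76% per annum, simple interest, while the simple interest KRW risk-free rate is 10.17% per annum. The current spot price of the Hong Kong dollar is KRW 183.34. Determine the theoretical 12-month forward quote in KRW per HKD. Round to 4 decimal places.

T = 1 year.
Growth of 1 KRW over T: 1 + 0.1017×1 = 1.101700.
Growth of 1 HKD over T: 1 + 0.0776×1 = 1.077600.
CIP: F = S · (grow KRW)/(grow HKD) = 183.34 × 1.101700/1.077600 = 187.440310 KRW per HKD.

187.4403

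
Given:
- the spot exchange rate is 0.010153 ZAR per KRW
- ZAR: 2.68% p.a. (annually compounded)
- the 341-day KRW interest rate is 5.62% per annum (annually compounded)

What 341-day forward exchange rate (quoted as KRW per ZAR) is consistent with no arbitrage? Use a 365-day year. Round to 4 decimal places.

T = 341/365 years.
ZAR accumulates by (1 + 0.0268)^(341/365) = 1.025015955.
KRW growth factor: (1 + 0.0562)^(341/365) = 1.052409529.
Forward (ZAR per KRW) = 0.010153 × 1.025015955 / 1.052409529 = 0.00988872364.
Quoted the other way: 1/0.00988872364 = 101.1253 KRW per ZAR.

101.1253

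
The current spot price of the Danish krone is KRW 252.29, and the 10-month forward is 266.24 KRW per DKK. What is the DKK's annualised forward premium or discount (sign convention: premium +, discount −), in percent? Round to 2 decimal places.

T = 10/12 years.
DKK trades forward at +5.52935% vs spot over the period.
Per annum: 0.0552935 / (10/12) = 0.066352 = 6.64%.

+6.64%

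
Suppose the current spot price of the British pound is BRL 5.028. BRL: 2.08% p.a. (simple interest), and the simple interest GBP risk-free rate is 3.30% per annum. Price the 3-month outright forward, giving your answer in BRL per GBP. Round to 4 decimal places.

T = 3/12 years.
BRL growth factor: 1 + 0.0208×3/12 = 1.005200.
Growth of 1 GBP over T: 1 + 0.0330×3/12 = 1.008250.
So F = 5.028 × 1.005200 / 1.008250 = 5.012790 (BRL/GBP).

5.0128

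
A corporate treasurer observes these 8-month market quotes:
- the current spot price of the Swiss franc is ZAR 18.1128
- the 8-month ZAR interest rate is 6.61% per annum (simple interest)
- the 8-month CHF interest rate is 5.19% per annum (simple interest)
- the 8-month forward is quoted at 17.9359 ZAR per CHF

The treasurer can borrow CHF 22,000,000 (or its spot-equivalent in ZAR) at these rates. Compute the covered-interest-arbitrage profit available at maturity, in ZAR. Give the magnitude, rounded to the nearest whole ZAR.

ZAR 7,798,749

T = 8/12 years.
Route A — deposit CHF, sell forward: 22,000,000 × 1.034600 × 17.9359 = ZAR 408,242,607.08.
Route B — convert at spot, deposit ZAR: 22,000,000 × 18.1128 × 1.04406666667 = ZAR 416,041,355.84.
The quoted forward undervalues CHF, so borrow CHF, convert to ZAR at spot, deposit the ZAR at 6.61%, and buy CHF forward at 17.9359 to cover the loan.
Profit = 416,041,355.84 − 408,242,607.08 = ZAR 7,798,749.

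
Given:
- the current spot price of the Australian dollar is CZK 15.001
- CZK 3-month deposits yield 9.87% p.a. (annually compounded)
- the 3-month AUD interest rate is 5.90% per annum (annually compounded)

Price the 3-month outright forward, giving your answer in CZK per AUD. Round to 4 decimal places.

T = 3/12 years.
Growth of 1 CZK over T: (1 + 0.0987)^(3/12) = 1.02381098.
AUD accumulates by (1 + 0.0590)^(3/12) = 1.01443445.
CIP: F = S · (grow CZK)/(grow AUD) = 15.001 × 1.02381098/1.01443445 = 15.139656 CZK per AUD.

15.1397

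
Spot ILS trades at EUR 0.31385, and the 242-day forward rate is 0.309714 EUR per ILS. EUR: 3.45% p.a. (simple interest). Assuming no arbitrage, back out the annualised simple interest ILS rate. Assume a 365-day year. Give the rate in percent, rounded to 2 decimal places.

T = 242/365 years.
CIP gives F = S · g_EUR/g_ILS, so g_EUR/g_ILS = 0.309714/0.31385 = 0.9868217.
EUR growth factor: 1 + 0.0345×242/365 = 1.022874.
So the ILS growth factor = 1.0365338.
(1.0365338 − 1)/T = 0.055103, i.e. 5.51%.

5.51%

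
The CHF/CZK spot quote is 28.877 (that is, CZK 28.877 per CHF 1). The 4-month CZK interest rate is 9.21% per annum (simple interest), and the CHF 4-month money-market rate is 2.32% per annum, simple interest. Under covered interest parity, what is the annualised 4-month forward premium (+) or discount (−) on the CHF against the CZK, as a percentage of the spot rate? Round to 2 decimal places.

+6.84%

T = 4/12 years.
CIP forward (CZK per CHF) = 28.877 × 1.030700/1.0077333 = 29.535120.
Annualised premium = (F − S)/S × (1/T) = (29.535120 − 28.877)/28.877 ÷ (4/12) = 6.84%.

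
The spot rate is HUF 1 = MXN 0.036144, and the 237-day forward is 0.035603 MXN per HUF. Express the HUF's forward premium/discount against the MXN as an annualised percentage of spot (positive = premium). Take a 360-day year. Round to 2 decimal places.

T = 237/360 years.
Period premium: (0.035603 − 0.036144)/0.036144 = -0.0149679.
Annualise by dividing by T: -0.0149679 / (237/360) = -0.022736 → -2.27%.

-2.27%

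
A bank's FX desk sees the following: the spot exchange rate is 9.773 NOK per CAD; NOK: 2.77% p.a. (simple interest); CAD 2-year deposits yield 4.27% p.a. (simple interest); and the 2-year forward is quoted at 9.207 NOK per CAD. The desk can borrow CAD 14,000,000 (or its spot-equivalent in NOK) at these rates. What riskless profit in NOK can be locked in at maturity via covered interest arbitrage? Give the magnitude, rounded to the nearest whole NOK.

T = 2 years.
Invest the CAD and cover forward: 14,000,000 × 1.085400 × 9.207 = NOK 139,905,889.20.
Convert at spot and invest in NOK: 14,000,000 × 9.773 × 1.055400 = NOK 144,401,938.80.
The quoted forward undervalues CAD, so borrow CAD, convert to NOK at spot, deposit the NOK at 2.77%, and buy CAD forward at 9.207 to cover the loan.
Profit = 144,401,938.80 − 139,905,889.20 = NOK 4,496,050.

NOK 4,496,050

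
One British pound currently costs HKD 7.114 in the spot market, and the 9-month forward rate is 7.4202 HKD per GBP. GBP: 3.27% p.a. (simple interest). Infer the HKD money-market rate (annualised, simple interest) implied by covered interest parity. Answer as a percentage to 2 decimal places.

T = 9/12 years.
CIP gives F = S · g_HKD/g_GBP, so g_HKD/g_GBP = 7.4202/7.114 = 1.0430419.
GBP growth factor: 1 + 0.0327×9/12 = 1.024525.
That pins the HKD growth at 1.0686225.
r = (1.0686225 − 1)/(9/12) = 0.091497 → 9.15%.

9.15%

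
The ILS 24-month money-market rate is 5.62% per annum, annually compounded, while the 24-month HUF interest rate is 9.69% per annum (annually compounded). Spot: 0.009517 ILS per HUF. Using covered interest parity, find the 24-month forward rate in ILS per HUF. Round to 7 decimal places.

T = 2 years.
ILS accumulates by (1 + 0.0562)^2 = 1.1155584.
Growth of 1 HUF over T: (1 + 0.0969)^2 = 1.2031896.
Forward (ILS per HUF) = 0.009517 × 1.1155584 / 1.2031896 = 0.008823854.

0.0088239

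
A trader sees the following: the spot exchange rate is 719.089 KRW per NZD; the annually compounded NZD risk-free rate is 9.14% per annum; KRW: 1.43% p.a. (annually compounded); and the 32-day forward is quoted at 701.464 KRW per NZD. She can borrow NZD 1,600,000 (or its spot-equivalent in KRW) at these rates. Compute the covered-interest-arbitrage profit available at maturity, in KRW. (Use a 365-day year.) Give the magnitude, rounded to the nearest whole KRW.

KRW 20,994,091

T = 32/365 years.
Keep in NZD, deliver into the forward: 1,600,000·1.007697311028·701.464 = KRW 1,130,981,418.53.
Swap to KRW now, deposit: 1,600,000·719.089·1.001245594344 = KRW 1,151,975,509.11.
The quoted forward undervalues NZD, so borrow NZD, convert to KRW at spot, deposit the KRW at 1.43%, and buy NZD forward at 701.464 to cover the loan.
Profit = 1,151,975,509.11 − 1,130,981,418.53 = KRW 20,994,091.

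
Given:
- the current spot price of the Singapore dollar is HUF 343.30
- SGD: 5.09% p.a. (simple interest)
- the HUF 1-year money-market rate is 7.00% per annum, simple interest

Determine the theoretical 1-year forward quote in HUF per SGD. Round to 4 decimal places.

T = 1 year.
HUF accumulates by 1 + 0.0700×1 = 1.070000.
SGD accumulates by 1 + 0.0509×1 = 1.050900.
CIP: F = S · (grow HUF)/(grow SGD) = 343.3 × 1.070000/1.050900 = 349.539442 HUF per SGD.

349.5394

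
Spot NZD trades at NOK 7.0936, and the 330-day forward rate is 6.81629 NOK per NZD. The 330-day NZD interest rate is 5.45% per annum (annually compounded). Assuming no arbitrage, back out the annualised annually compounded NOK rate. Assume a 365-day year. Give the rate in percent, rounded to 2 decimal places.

0.90%

T = 330/365 years.
CIP gives F = S · g_NOK/g_NZD, so g_NOK/g_NZD = 6.81629/7.0936 = 0.9609070.
NZD growth factor: (1 + 0.0545)^(330/365) = 1.0491477.
Hence g_NOK = 1.0081334.
r = 1.0081334^(365/330) − 1 = 0.009000 → 0.90%.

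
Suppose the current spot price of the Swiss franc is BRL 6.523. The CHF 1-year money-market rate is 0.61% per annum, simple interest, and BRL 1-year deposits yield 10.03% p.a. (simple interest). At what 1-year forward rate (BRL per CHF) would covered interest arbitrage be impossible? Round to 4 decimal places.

7.1337

T = 1 year.
BRL growth factor: 1 + 0.1003×1 = 1.100300.
CHF accumulates by 1 + 0.0061×1 = 1.006100.
Forward (BRL per CHF) = 6.523 × 1.100300 / 1.006100 = 7.133741.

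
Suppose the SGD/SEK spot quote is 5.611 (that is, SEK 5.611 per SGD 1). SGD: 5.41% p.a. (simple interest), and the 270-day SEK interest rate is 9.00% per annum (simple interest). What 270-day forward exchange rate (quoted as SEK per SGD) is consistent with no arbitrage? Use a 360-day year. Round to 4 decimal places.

T = 270/360 years.
Growth of 1 SEK over T: 1 + 0.0900×270/360 = 1.067500.
SGD growth factor: 1 + 0.0541×270/360 = 1.040575.
So F = 5.611 × 1.067500 / 1.040575 = 5.756185 (SEK/SGD).

5.7562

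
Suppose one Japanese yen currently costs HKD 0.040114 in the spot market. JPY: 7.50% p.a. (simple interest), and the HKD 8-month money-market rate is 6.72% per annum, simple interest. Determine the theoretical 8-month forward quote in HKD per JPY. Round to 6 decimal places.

T = 8/12 years.
HKD accumulates by 1 + 0.0672×8/12 = 1.044800.
JPY accumulates by 1 + 0.0750×8/12 = 1.050000.
Forward (HKD per JPY) = 0.040114 × 1.044800 / 1.050000 = 0.03991534.

0.039915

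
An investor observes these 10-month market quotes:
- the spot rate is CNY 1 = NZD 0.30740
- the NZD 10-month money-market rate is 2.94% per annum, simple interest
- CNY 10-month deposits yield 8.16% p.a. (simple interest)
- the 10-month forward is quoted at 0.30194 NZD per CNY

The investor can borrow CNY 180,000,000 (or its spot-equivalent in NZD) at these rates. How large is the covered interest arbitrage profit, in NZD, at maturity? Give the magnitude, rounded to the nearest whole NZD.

NZD 1,357,312

T = 10/12 years.
Invest the CNY and cover forward: 180,000,000 × 1.068000 × 0.30194 = NZD 58,044,945.60.
Convert at spot and invest in NZD: 180,000,000 × 0.30740 × 1.024500 = NZD 56,687,634.00.
The quoted forward overvalues CNY, so borrow NZD, buy CNY at spot, deposit the CNY at 8.16%, and sell the proceeds forward at 0.30194.
Arbitrage profit = |58,044,945.60 − 56,687,634.00| = NZD 1,357,312.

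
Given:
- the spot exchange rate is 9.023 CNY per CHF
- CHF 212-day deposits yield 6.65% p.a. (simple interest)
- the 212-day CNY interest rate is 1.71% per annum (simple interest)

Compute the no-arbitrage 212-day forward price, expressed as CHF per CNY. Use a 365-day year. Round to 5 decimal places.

T = 212/365 years.
CNY growth factor: 1 + 0.0171×212/365 = 1.0099321.
CHF accumulates by 1 + 0.0665×212/365 = 1.0386247.
So F = 9.023 × 1.0099321 / 1.0386247 = 8.773734 (CNY/CHF).
Quoted the other way: 1/8.773734 = 0.11398 CHF per CNY.

0.11398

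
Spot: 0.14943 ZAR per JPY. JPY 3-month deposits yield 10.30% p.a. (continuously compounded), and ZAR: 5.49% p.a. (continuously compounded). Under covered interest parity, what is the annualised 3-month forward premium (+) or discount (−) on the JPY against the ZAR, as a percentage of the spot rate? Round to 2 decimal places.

-4.78%

T = 3/12 years.
No-arbitrage forward: 0.14943 × 1.0138196 / 1.0260844 = 0.14764386 ZAR/JPY.
(F − S)/S ÷ T = (0.14764386 − 0.14943)/0.14943/(3/12) = -0.047812 → -4.78%.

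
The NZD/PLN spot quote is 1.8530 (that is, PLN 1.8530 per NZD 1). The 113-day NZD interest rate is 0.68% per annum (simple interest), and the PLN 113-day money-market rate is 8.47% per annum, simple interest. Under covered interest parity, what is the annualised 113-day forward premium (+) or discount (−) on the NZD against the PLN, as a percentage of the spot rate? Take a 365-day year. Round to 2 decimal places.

+7.77%

T = 113/365 years.
No-arbitrage forward: 1.853 × 1.0262222 / 1.0021052 = 1.8975949 PLN/NZD.
Annualised premium = (F − S)/S × (1/T) = (1.8975949 − 1.853)/1.853 ÷ (113/365) = 7.77%.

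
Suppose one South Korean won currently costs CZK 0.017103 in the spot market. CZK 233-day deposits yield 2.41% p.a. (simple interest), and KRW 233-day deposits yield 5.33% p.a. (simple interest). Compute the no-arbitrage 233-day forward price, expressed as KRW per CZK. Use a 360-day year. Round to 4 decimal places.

59.5573

T = 233/360 years.
Growth of 1 CZK over T: 1 + 0.0241×233/360 = 1.01559806.
Growth of 1 KRW over T: 1 + 0.0533×233/360 = 1.03449694.
CIP: F = S · (grow CZK)/(grow KRW) = 0.017103 × 1.01559806/1.03449694 = 0.016790551 CZK per KRW.
Invert for KRW per CZK: 1 / 0.016790551 = 59.5573.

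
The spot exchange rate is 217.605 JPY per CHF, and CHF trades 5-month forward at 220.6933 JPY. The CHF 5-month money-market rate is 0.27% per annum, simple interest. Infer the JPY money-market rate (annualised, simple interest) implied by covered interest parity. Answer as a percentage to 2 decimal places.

T = 5/12 years.
By CIP, F/S equals the JPY-to-CHF growth ratio: 220.6933/217.605 = 1.0141922.
CHF growth factor: 1 + 0.0027×5/12 = 1.001125.
So the JPY growth factor = 1.0153332.
r = (1.0153332 − 1)/(5/12) = 0.036800 → 3.68%.

3.68%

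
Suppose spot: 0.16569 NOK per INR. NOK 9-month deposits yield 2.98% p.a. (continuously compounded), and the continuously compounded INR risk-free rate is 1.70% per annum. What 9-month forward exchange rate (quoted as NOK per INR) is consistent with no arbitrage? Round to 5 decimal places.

0.16729

T = 9/12 years.
Growth of 1 NOK over T: e^(0.0298×9/12) = 1.0226016.
INR accumulates by e^(0.0170×9/12) = 1.0128316.
CIP: F = S · (grow NOK)/(grow INR) = 0.16569 × 1.0226016/1.0128316 = 0.1672883 NOK per INR.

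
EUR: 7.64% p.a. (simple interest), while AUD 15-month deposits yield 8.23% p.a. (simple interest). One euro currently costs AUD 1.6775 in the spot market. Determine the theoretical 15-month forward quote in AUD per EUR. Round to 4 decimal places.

1.6888

T = 15/12 years.
AUD growth factor: 1 + 0.0823×15/12 = 1.102875.
EUR growth factor: 1 + 0.0764×15/12 = 1.095500.
So F = 1.6775 × 1.102875 / 1.095500 = 1.688793 (AUD/EUR).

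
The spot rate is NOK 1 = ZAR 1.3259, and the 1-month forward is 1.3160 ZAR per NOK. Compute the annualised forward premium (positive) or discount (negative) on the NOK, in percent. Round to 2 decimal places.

-8.96%

T = 1/12 years.
(F − S)/S = (1.3160 − 1.3259)/1.3259 = -0.0074666.
×(1/T) gives -8.96% p.a.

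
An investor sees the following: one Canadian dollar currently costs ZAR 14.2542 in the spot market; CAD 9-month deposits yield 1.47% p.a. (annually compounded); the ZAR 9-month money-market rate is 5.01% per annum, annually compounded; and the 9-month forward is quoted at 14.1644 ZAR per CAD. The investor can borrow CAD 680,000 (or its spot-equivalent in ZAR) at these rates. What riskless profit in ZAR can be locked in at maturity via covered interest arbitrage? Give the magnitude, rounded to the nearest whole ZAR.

ZAR 317,042

T = 9/12 years.
Route A — deposit CAD, sell forward: 680,000 × 1.011004865 × 14.1644 = ZAR 9,737,788.57.
Route B — convert at spot, deposit ZAR: 680,000 × 14.2542 × 1.037344465 = ZAR 10,054,830.52.
The quoted forward undervalues CAD, so borrow CAD, convert to ZAR at spot, deposit the ZAR at 5.01%, and buy CAD forward at 14.1644 to cover the loan.
Profit = 10,054,830.52 − 9,737,788.57 = ZAR 317,042.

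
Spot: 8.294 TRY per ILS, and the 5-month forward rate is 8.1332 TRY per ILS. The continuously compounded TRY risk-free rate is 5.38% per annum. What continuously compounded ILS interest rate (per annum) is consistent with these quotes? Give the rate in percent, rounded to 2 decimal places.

T = 5/12 years.
CIP gives F = S · g_TRY/g_ILS, so g_TRY/g_ILS = 8.1332/8.294 = 0.9806125.
TRY growth factor: e^(0.0538×5/12) = 1.0226698.
That pins the ILS growth at 1.0428888.
r = ln(1.0428888)/(5/12) = 0.100787 → 10.08%.

10.08%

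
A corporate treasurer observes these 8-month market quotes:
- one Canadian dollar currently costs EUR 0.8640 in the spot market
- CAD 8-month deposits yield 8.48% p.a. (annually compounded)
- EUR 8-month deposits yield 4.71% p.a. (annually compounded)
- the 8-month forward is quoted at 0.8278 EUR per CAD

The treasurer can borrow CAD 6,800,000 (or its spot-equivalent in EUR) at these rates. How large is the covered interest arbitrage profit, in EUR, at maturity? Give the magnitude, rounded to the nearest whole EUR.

EUR 115,330

T = 8/12 years.
Route A — deposit CAD, sell forward: 6,800,000 × 1.055763032 × 0.8278 = EUR 5,942,932.34.
Route B — convert at spot, deposit EUR: 6,800,000 × 0.8640 × 1.031158532 = EUR 6,058,262.61.
The quoted forward undervalues CAD, so borrow CAD, convert to EUR at spot, deposit the EUR at 4.71%, and buy CAD forward at 0.8278 to cover the loan.
The gap between the two covered legs is EUR 115,330.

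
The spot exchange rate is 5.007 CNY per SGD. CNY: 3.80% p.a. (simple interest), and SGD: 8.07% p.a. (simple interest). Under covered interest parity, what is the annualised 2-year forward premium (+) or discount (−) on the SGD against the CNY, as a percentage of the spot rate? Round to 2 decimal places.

T = 2 years.
No-arbitrage forward: 5.007 × 1.076000 / 1.161400 = 4.638826 CNY/SGD.
Annualised premium = (F − S)/S × (1/T) = (4.638826 − 5.007)/5.007 ÷ 2 = -3.68%.

-3.68%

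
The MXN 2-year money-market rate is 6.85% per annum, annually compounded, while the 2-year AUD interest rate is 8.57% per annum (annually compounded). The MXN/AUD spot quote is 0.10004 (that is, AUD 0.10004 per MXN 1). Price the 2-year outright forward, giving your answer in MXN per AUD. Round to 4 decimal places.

T = 2 years.
AUD accumulates by (1 + 0.0857)^2 = 1.1787445.
MXN growth factor: (1 + 0.0685)^2 = 1.1416922.
So F = 0.10004 × 1.1787445 / 1.1416922 = 0.1032867 (AUD/MXN).
Invert for MXN per AUD: 1 / 0.1032867 = 9.6818.

9.6818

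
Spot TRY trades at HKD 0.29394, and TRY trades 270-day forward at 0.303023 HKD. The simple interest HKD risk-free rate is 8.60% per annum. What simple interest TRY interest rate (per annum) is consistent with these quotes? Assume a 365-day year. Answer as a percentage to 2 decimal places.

T = 270/365 years.
By CIP, F/S equals the HKD-to-TRY growth ratio: 0.303023/0.29394 = 1.0309009.
HKD growth factor: 1 + 0.0860×270/365 = 1.0636164.
That pins the TRY growth at 1.0317349.
(1.0317349 − 1)/T = 0.042901, i.e. 4.29%.

4.29%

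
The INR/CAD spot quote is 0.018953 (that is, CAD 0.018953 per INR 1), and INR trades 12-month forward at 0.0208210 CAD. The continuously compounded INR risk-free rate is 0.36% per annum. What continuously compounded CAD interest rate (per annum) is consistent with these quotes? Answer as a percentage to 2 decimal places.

9.76%

T = 1 year.
F/S = 0.020821/0.018953 = 1.0985596 = (growth of CAD) / (growth of INR).
INR growth factor: e^(0.0036×1) = 1.0036065.
So the CAD growth factor = 1.1025216.
Take logs: ln 1.1025216 / 1 = 0.097600, so 9.76%.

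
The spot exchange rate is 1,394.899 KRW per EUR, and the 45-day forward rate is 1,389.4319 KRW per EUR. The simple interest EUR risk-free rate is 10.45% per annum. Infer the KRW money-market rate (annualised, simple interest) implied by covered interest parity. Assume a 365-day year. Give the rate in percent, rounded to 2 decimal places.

T = 45/365 years.
CIP gives F = S · g_KRW/g_EUR, so g_KRW/g_EUR = 1389.4319/1394.899 = 0.9960806.
The EUR side grows by 1 + 0.1045×45/365 = 1.0128836.
So the KRW growth factor = 1.0089137.
r = (1.0089137 − 1)/(45/365) = 0.072300 → 7.23%.

7.23%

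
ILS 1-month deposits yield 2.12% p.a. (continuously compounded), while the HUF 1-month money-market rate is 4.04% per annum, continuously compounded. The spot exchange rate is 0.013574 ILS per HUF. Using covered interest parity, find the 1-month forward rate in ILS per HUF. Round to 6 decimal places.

T = 1/12 years.
ILS growth factor: e^(0.0212×1/12) = 1.0017682.
HUF accumulates by e^(0.0404×1/12) = 1.0033723.
Forward (ILS per HUF) = 0.013574 × 1.0017682 / 1.0033723 = 0.01355230.

0.013552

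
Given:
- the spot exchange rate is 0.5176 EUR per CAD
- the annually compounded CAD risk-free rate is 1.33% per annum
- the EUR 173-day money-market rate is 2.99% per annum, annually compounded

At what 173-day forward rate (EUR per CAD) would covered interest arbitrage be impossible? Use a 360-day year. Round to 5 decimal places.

T = 173/360 years.
EUR growth factor: (1 + 0.0299)^(173/360) = 1.0142587.
Growth of 1 CAD over T: (1 + 0.0133)^(173/360) = 1.0063695.
So F = 0.5176 × 1.0142587 / 1.0063695 = 0.5216576 (EUR/CAD).

0.52166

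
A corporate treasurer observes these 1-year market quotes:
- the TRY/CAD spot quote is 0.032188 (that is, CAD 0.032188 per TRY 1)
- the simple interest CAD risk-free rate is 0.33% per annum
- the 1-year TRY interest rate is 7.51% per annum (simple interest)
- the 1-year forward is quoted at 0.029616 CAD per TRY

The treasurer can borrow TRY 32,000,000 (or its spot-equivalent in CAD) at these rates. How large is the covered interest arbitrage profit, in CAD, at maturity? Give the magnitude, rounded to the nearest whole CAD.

T = 1 year.
Keep in TRY, deliver into the forward: 32,000,000·1.075100·0.029616 = CAD 1,018,885.17.
Swap to CAD now, deposit: 32,000,000·0.032188·1.003300 = CAD 1,033,415.05.
The quoted forward undervalues TRY, so borrow TRY, convert to CAD at spot, deposit the CAD at 0.33%, and buy TRY forward at 0.029616 to cover the loan.
The gap between the two covered legs is CAD 14,530.

CAD 14,530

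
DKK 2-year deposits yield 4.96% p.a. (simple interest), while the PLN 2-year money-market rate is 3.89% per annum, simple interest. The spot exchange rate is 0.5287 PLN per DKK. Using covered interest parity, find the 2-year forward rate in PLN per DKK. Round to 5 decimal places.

0.51841

T = 2 years.
PLN growth factor: 1 + 0.0389×2 = 1.077800.
Growth of 1 DKK over T: 1 + 0.0496×2 = 1.099200.
CIP: F = S · (grow PLN)/(grow DKK) = 0.5287 × 1.077800/1.099200 = 0.5184069 PLN per DKK.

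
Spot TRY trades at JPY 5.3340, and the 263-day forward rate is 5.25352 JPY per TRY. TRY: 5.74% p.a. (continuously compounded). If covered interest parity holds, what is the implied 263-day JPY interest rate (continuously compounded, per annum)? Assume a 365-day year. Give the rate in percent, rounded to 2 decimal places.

T = 263/365 years.
CIP gives F = S · g_JPY/g_TRY, so g_JPY/g_TRY = 5.25352/5.334 = 0.9849119.
TRY growth factor: e^(0.0574×263/365) = 1.0422267.
Hence g_JPY = 1.0265015.
r = ln(1.0265015)/(263/365) = 0.036301 → 3.63%.

3.63%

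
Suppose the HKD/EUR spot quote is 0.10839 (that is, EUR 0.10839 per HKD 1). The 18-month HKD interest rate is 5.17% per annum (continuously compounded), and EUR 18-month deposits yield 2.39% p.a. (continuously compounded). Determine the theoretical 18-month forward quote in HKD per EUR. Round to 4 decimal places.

9.6188

T = 18/12 years.
EUR growth factor: e^(0.0239×18/12) = 1.0365004.
HKD accumulates by e^(0.0517×18/12) = 1.0806363.
So F = 0.10839 × 1.0365004 / 1.0806363 = 0.1039631 (EUR/HKD).
Invert for HKD per EUR: 1 / 0.1039631 = 9.6188.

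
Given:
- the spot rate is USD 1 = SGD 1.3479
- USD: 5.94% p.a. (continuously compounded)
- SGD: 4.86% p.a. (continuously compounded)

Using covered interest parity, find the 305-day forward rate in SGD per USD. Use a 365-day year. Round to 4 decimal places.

1.3358

T = 305/365 years.
SGD growth factor: e^(0.0486×305/365) = 1.0414469.
USD growth factor: e^(0.0594×305/365) = 1.0508881.
Forward (SGD per USD) = 1.3479 × 1.0414469 / 1.0508881 = 1.335790.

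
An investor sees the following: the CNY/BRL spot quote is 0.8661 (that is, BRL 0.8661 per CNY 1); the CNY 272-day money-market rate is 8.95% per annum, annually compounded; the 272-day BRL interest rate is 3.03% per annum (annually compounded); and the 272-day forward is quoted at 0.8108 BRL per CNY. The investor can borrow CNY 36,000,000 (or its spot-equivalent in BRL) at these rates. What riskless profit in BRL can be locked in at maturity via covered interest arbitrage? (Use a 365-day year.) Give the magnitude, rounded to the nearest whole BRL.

BRL 766,776

T = 272/365 years.
Invest the CNY and cover forward: 36,000,000 × 1.0659625307 × 0.8108 = BRL 31,114,167.12.
Convert at spot and invest in BRL: 36,000,000 × 0.8661 × 1.0224936513 = BRL 31,880,943.05.
The quoted forward undervalues CNY, so borrow CNY, convert to BRL at spot, deposit the BRL at 3.03%, and buy CNY forward at 0.8108 to cover the loan.
Profit = 31,880,943.05 − 31,114,167.12 = BRL 766,776.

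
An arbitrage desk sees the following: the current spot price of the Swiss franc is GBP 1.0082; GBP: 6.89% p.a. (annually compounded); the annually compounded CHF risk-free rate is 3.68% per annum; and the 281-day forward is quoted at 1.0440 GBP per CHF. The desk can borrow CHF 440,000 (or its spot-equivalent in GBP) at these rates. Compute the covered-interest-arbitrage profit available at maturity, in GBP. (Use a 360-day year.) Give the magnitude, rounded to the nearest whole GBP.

GBP 5,212

T = 281/360 years.
Route A — deposit CHF, sell forward: 440,000 × 1.02861016 × 1.0440 = GBP 472,502.36.
Route B — convert at spot, deposit GBP: 440,000 × 1.0082 × 1.05338468 = GBP 467,289.87.
The quoted forward overvalues CHF, so borrow GBP, buy CHF at spot, deposit the CHF at 3.68%, and sell the proceeds forward at 1.0440.
Profit = 472,502.36 − 467,289.87 = GBP 5,212.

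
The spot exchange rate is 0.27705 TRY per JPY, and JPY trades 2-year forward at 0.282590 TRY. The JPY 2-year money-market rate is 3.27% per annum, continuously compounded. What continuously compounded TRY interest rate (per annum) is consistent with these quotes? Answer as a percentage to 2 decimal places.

T = 2 years.
F/S = 0.28259/0.27705 = 1.0199964 = (growth of TRY) / (growth of JPY).
JPY growth factor: e^(0.0327×2) = 1.067586.
That pins the TRY growth at 1.0889339.
Take logs: ln 1.0889339 / 2 = 0.042600, so 4.26%.

4.26%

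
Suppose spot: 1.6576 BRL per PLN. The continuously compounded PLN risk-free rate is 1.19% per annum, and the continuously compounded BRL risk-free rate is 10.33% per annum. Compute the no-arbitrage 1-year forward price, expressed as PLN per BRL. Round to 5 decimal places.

0.55059

T = 1 year.
Growth of 1 BRL over T: e^(0.1033×1) = 1.108824.
Growth of 1 PLN over T: e^(0.0119×1) = 1.0119711.
So F = 1.6576 × 1.108824 / 1.0119711 = 1.816244 (BRL/PLN).
Invert for PLN per BRL: 1 / 1.816244 = 0.55059.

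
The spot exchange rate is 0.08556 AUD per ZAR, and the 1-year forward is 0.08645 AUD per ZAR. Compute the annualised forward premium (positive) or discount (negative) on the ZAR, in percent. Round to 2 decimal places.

T = 1 year.
ZAR trades forward at +1.04021% vs spot over the period.
Annualise by dividing by T: 0.0104021 / 1 = 0.010402 → 1.04%.

+1.04%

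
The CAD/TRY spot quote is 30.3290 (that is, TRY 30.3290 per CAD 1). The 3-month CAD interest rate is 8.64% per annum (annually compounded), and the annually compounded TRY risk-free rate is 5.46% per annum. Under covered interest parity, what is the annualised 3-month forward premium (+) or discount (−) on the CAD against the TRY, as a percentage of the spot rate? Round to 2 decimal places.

-2.96%

T = 3/12 years.
F = S · g_TRY/g_CAD = 30.329 × 1.0133791/1.0209335 = 30.1045805.
Annualised premium = (F − S)/S × (1/T) = (30.1045805 − 30.329)/30.329 ÷ (3/12) = -2.96%.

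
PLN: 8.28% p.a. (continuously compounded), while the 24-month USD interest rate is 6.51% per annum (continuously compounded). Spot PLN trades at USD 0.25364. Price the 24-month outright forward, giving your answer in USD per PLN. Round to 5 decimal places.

0.24482

T = 2 years.
USD growth factor: e^(0.0651×2) = 1.1390562.
PLN growth factor: e^(0.0828×2) = 1.180101.
So F = 0.25364 × 1.1390562 / 1.180101 = 0.2448182 (USD/PLN).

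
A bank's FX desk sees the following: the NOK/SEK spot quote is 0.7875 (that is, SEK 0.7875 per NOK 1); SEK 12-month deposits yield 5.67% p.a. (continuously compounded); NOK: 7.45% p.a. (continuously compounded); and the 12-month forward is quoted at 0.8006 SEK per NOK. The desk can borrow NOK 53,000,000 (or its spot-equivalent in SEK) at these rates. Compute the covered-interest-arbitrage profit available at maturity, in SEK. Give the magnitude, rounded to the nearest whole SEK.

T = 1 year.
Route A — deposit NOK, sell forward: 53,000,000 × 1.0773453435 × 0.8006 = SEK 45,713,702.15.
Route B — convert at spot, deposit SEK: 53,000,000 × 0.7875 × 1.0583382613 = SEK 44,172,393.18.
The quoted forward overvalues NOK, so borrow SEK, buy NOK at spot, deposit the NOK at 7.45%, and sell the proceeds forward at 0.8006.
The gap between the two covered legs is SEK 1,541,309.

SEK 1,541,309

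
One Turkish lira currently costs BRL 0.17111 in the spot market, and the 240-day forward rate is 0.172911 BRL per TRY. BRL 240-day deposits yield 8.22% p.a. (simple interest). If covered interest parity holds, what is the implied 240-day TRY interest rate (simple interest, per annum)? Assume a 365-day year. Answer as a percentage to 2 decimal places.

T = 240/365 years.
By CIP, F/S equals the BRL-to-TRY growth ratio: 0.172911/0.17111 = 1.0105254.
The BRL side grows by 1 + 0.0822×240/365 = 1.0540493.
So the TRY growth factor = 1.0430706.
(1.0430706 − 1)/T = 0.065503, i.e. 6.55%.

6.55%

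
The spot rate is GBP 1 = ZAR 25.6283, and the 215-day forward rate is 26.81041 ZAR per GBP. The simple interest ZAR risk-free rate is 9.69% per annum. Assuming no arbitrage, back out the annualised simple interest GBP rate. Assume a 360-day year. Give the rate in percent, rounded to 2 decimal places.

T = 215/360 years.
CIP gives F = S · g_ZAR/g_GBP, so g_ZAR/g_GBP = 26.81041/25.6283 = 1.0461252.
The ZAR side grows by 1 + 0.0969×215/360 = 1.0578708.
Hence g_GBP = 1.0112277.
r = (1.0112277 − 1)/(215/360) = 0.018800 → 1.88%.

1.88%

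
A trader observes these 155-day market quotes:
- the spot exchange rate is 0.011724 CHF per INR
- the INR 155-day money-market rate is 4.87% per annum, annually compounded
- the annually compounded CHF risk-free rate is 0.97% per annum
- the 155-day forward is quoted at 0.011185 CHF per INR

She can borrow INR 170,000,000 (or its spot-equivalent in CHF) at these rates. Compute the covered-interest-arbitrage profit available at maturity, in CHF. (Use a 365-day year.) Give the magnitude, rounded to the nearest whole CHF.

CHF 61,031

T = 155/365 years.
Route A — deposit INR, sell forward: 170,000,000 × 1.020398277 × 0.011185 = CHF 1,940,236.30.
Route B — convert at spot, deposit CHF: 170,000,000 × 0.011724 × 1.004107742 = CHF 2,001,267.06.
The quoted forward undervalues INR, so borrow INR, convert to CHF at spot, deposit the CHF at 0.97%, and buy INR forward at 0.011185 to cover the loan.
Arbitrage profit = |1,940,236.30 − 2,001,267.06| = CHF 61,031.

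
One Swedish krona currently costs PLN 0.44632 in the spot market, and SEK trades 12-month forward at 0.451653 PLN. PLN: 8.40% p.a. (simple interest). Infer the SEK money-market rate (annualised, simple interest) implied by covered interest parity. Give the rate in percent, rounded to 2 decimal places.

7.12%

T = 1 year.
F/S = 0.451653/0.44632 = 1.0119488 = (growth of PLN) / (growth of SEK).
The PLN side grows by 1 + 0.0840×1 = 1.084000.
So the SEK growth factor = 1.0712004.
r = (1.0712004 − 1)/1 = 0.071200 → 7.12%.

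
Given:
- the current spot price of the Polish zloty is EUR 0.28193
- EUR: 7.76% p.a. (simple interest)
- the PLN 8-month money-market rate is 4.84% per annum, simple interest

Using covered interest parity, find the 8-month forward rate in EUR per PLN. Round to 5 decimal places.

0.28725

T = 8/12 years.
EUR accumulates by 1 + 0.0776×8/12 = 1.0517333.
Growth of 1 PLN over T: 1 + 0.0484×8/12 = 1.0322667.
Forward (EUR per PLN) = 0.28193 × 1.0517333 / 1.0322667 = 0.2872467.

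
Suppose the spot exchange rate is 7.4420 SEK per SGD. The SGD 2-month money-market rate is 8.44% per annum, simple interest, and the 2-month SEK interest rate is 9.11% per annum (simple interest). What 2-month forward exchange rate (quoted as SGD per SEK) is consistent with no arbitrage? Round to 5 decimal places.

0.13422

T = 2/12 years.
SEK accumulates by 1 + 0.0911×2/12 = 1.0151833.
Growth of 1 SGD over T: 1 + 0.0844×2/12 = 1.0140667.
Forward (SEK per SGD) = 7.442 × 1.0151833 / 1.0140667 = 7.450194.
Quoted the other way: 1/7.450194 = 0.13422 SGD per SEK.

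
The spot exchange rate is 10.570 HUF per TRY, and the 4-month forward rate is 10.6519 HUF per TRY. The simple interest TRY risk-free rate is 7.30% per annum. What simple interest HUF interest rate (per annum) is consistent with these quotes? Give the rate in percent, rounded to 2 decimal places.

T = 4/12 years.
CIP gives F = S · g_HUF/g_TRY, so g_HUF/g_TRY = 10.6519/10.57 = 1.0077483.
TRY growth factor: 1 + 0.0730×4/12 = 1.0243333.
That pins the HUF growth at 1.0322701.
r = (1.0322701 − 1)/(4/12) = 0.096810 → 9.68%.

9.68%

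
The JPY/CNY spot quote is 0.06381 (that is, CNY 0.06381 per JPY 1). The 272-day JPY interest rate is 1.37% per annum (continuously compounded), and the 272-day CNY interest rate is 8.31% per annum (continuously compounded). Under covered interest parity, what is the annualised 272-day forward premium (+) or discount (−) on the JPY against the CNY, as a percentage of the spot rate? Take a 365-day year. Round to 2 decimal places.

+7.12%

T = 272/365 years.
F = S · g_CNY/g_JPY = 0.06381 × 1.0638842/1.0102616 = 0.06719690.
(F − S)/S ÷ T = (0.06719690 − 0.06381)/0.06381/(272/365) = 0.071226 → 7.12%.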